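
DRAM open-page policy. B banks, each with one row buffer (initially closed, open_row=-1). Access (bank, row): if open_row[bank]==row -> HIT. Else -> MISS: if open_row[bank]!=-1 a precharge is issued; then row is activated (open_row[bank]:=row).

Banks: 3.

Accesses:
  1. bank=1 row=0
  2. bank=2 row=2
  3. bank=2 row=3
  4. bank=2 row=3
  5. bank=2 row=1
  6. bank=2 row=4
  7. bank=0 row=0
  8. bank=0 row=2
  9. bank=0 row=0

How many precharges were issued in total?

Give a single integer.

Acc 1: bank1 row0 -> MISS (open row0); precharges=0
Acc 2: bank2 row2 -> MISS (open row2); precharges=0
Acc 3: bank2 row3 -> MISS (open row3); precharges=1
Acc 4: bank2 row3 -> HIT
Acc 5: bank2 row1 -> MISS (open row1); precharges=2
Acc 6: bank2 row4 -> MISS (open row4); precharges=3
Acc 7: bank0 row0 -> MISS (open row0); precharges=3
Acc 8: bank0 row2 -> MISS (open row2); precharges=4
Acc 9: bank0 row0 -> MISS (open row0); precharges=5

Answer: 5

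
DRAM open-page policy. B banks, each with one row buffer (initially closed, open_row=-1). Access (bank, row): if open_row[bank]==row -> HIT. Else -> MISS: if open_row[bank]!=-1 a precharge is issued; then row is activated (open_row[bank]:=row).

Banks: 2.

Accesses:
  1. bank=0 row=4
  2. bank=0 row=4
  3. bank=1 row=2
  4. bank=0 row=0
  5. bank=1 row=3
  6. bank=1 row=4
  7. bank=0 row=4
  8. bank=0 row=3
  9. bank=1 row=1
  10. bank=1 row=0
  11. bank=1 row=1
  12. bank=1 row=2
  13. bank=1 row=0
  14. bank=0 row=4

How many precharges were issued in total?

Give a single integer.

Answer: 11

Derivation:
Acc 1: bank0 row4 -> MISS (open row4); precharges=0
Acc 2: bank0 row4 -> HIT
Acc 3: bank1 row2 -> MISS (open row2); precharges=0
Acc 4: bank0 row0 -> MISS (open row0); precharges=1
Acc 5: bank1 row3 -> MISS (open row3); precharges=2
Acc 6: bank1 row4 -> MISS (open row4); precharges=3
Acc 7: bank0 row4 -> MISS (open row4); precharges=4
Acc 8: bank0 row3 -> MISS (open row3); precharges=5
Acc 9: bank1 row1 -> MISS (open row1); precharges=6
Acc 10: bank1 row0 -> MISS (open row0); precharges=7
Acc 11: bank1 row1 -> MISS (open row1); precharges=8
Acc 12: bank1 row2 -> MISS (open row2); precharges=9
Acc 13: bank1 row0 -> MISS (open row0); precharges=10
Acc 14: bank0 row4 -> MISS (open row4); precharges=11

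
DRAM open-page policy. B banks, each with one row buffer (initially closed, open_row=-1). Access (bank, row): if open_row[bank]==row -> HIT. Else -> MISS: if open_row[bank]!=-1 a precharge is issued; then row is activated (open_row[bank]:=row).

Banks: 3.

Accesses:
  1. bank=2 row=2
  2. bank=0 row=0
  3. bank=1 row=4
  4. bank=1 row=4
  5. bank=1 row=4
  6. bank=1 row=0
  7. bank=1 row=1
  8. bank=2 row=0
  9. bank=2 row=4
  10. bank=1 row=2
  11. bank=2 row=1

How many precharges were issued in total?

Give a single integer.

Answer: 6

Derivation:
Acc 1: bank2 row2 -> MISS (open row2); precharges=0
Acc 2: bank0 row0 -> MISS (open row0); precharges=0
Acc 3: bank1 row4 -> MISS (open row4); precharges=0
Acc 4: bank1 row4 -> HIT
Acc 5: bank1 row4 -> HIT
Acc 6: bank1 row0 -> MISS (open row0); precharges=1
Acc 7: bank1 row1 -> MISS (open row1); precharges=2
Acc 8: bank2 row0 -> MISS (open row0); precharges=3
Acc 9: bank2 row4 -> MISS (open row4); precharges=4
Acc 10: bank1 row2 -> MISS (open row2); precharges=5
Acc 11: bank2 row1 -> MISS (open row1); precharges=6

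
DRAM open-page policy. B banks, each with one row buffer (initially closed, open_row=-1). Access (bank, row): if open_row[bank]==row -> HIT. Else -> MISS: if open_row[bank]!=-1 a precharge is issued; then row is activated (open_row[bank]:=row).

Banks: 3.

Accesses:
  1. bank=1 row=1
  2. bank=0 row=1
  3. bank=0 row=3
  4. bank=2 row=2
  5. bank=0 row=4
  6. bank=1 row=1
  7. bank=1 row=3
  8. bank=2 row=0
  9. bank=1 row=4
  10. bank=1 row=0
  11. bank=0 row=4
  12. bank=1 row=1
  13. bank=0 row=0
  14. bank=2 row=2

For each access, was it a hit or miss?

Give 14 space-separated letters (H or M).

Acc 1: bank1 row1 -> MISS (open row1); precharges=0
Acc 2: bank0 row1 -> MISS (open row1); precharges=0
Acc 3: bank0 row3 -> MISS (open row3); precharges=1
Acc 4: bank2 row2 -> MISS (open row2); precharges=1
Acc 5: bank0 row4 -> MISS (open row4); precharges=2
Acc 6: bank1 row1 -> HIT
Acc 7: bank1 row3 -> MISS (open row3); precharges=3
Acc 8: bank2 row0 -> MISS (open row0); precharges=4
Acc 9: bank1 row4 -> MISS (open row4); precharges=5
Acc 10: bank1 row0 -> MISS (open row0); precharges=6
Acc 11: bank0 row4 -> HIT
Acc 12: bank1 row1 -> MISS (open row1); precharges=7
Acc 13: bank0 row0 -> MISS (open row0); precharges=8
Acc 14: bank2 row2 -> MISS (open row2); precharges=9

Answer: M M M M M H M M M M H M M M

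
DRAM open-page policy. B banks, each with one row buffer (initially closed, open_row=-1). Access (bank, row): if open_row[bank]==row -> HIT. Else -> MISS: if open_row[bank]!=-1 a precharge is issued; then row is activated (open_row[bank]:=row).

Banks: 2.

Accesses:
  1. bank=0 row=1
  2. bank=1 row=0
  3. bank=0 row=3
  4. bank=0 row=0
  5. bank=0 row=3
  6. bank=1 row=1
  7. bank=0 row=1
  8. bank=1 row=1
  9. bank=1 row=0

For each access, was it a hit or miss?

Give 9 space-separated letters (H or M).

Answer: M M M M M M M H M

Derivation:
Acc 1: bank0 row1 -> MISS (open row1); precharges=0
Acc 2: bank1 row0 -> MISS (open row0); precharges=0
Acc 3: bank0 row3 -> MISS (open row3); precharges=1
Acc 4: bank0 row0 -> MISS (open row0); precharges=2
Acc 5: bank0 row3 -> MISS (open row3); precharges=3
Acc 6: bank1 row1 -> MISS (open row1); precharges=4
Acc 7: bank0 row1 -> MISS (open row1); precharges=5
Acc 8: bank1 row1 -> HIT
Acc 9: bank1 row0 -> MISS (open row0); precharges=6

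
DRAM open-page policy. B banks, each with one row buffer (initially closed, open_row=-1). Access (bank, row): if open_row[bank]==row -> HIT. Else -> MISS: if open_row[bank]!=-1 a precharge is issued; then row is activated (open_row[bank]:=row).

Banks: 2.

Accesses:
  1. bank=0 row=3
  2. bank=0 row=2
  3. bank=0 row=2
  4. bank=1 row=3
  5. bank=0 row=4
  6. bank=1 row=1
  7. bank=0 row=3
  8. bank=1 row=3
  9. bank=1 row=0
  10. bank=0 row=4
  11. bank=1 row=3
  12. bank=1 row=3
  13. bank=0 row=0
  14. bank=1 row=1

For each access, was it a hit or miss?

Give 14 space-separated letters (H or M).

Acc 1: bank0 row3 -> MISS (open row3); precharges=0
Acc 2: bank0 row2 -> MISS (open row2); precharges=1
Acc 3: bank0 row2 -> HIT
Acc 4: bank1 row3 -> MISS (open row3); precharges=1
Acc 5: bank0 row4 -> MISS (open row4); precharges=2
Acc 6: bank1 row1 -> MISS (open row1); precharges=3
Acc 7: bank0 row3 -> MISS (open row3); precharges=4
Acc 8: bank1 row3 -> MISS (open row3); precharges=5
Acc 9: bank1 row0 -> MISS (open row0); precharges=6
Acc 10: bank0 row4 -> MISS (open row4); precharges=7
Acc 11: bank1 row3 -> MISS (open row3); precharges=8
Acc 12: bank1 row3 -> HIT
Acc 13: bank0 row0 -> MISS (open row0); precharges=9
Acc 14: bank1 row1 -> MISS (open row1); precharges=10

Answer: M M H M M M M M M M M H M M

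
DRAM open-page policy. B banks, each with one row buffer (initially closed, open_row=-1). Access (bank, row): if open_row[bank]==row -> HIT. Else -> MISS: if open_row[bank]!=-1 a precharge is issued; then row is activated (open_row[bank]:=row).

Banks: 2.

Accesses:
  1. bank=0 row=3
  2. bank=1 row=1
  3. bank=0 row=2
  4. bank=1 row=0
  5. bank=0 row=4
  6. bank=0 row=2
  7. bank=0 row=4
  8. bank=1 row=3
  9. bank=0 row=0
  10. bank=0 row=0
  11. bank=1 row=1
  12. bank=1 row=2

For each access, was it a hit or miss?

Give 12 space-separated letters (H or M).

Acc 1: bank0 row3 -> MISS (open row3); precharges=0
Acc 2: bank1 row1 -> MISS (open row1); precharges=0
Acc 3: bank0 row2 -> MISS (open row2); precharges=1
Acc 4: bank1 row0 -> MISS (open row0); precharges=2
Acc 5: bank0 row4 -> MISS (open row4); precharges=3
Acc 6: bank0 row2 -> MISS (open row2); precharges=4
Acc 7: bank0 row4 -> MISS (open row4); precharges=5
Acc 8: bank1 row3 -> MISS (open row3); precharges=6
Acc 9: bank0 row0 -> MISS (open row0); precharges=7
Acc 10: bank0 row0 -> HIT
Acc 11: bank1 row1 -> MISS (open row1); precharges=8
Acc 12: bank1 row2 -> MISS (open row2); precharges=9

Answer: M M M M M M M M M H M M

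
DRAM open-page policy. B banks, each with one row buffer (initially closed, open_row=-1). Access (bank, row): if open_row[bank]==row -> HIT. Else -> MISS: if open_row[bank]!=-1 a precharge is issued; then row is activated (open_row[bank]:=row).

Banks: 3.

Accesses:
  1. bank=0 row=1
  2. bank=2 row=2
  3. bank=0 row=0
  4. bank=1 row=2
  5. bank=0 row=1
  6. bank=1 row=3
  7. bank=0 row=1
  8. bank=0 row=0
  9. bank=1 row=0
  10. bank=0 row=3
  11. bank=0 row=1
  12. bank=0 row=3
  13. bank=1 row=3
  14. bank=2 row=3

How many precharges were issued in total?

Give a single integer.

Answer: 10

Derivation:
Acc 1: bank0 row1 -> MISS (open row1); precharges=0
Acc 2: bank2 row2 -> MISS (open row2); precharges=0
Acc 3: bank0 row0 -> MISS (open row0); precharges=1
Acc 4: bank1 row2 -> MISS (open row2); precharges=1
Acc 5: bank0 row1 -> MISS (open row1); precharges=2
Acc 6: bank1 row3 -> MISS (open row3); precharges=3
Acc 7: bank0 row1 -> HIT
Acc 8: bank0 row0 -> MISS (open row0); precharges=4
Acc 9: bank1 row0 -> MISS (open row0); precharges=5
Acc 10: bank0 row3 -> MISS (open row3); precharges=6
Acc 11: bank0 row1 -> MISS (open row1); precharges=7
Acc 12: bank0 row3 -> MISS (open row3); precharges=8
Acc 13: bank1 row3 -> MISS (open row3); precharges=9
Acc 14: bank2 row3 -> MISS (open row3); precharges=10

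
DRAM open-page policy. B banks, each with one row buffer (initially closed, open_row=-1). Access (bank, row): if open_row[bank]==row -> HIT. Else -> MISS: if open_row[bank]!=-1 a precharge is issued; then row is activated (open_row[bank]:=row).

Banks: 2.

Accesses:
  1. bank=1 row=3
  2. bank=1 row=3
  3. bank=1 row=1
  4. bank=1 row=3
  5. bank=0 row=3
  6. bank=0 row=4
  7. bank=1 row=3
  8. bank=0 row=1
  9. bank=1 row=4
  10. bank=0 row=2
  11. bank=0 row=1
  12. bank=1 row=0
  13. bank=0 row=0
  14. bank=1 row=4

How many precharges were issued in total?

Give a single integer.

Acc 1: bank1 row3 -> MISS (open row3); precharges=0
Acc 2: bank1 row3 -> HIT
Acc 3: bank1 row1 -> MISS (open row1); precharges=1
Acc 4: bank1 row3 -> MISS (open row3); precharges=2
Acc 5: bank0 row3 -> MISS (open row3); precharges=2
Acc 6: bank0 row4 -> MISS (open row4); precharges=3
Acc 7: bank1 row3 -> HIT
Acc 8: bank0 row1 -> MISS (open row1); precharges=4
Acc 9: bank1 row4 -> MISS (open row4); precharges=5
Acc 10: bank0 row2 -> MISS (open row2); precharges=6
Acc 11: bank0 row1 -> MISS (open row1); precharges=7
Acc 12: bank1 row0 -> MISS (open row0); precharges=8
Acc 13: bank0 row0 -> MISS (open row0); precharges=9
Acc 14: bank1 row4 -> MISS (open row4); precharges=10

Answer: 10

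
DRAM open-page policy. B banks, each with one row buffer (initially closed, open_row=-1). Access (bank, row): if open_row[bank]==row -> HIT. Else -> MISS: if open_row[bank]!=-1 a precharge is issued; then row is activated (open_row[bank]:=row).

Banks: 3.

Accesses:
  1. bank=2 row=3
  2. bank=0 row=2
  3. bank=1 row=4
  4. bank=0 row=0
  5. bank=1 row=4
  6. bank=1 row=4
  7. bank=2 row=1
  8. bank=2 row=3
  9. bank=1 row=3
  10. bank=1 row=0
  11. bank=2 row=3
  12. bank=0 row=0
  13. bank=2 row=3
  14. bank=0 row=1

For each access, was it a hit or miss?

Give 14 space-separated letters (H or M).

Answer: M M M M H H M M M M H H H M

Derivation:
Acc 1: bank2 row3 -> MISS (open row3); precharges=0
Acc 2: bank0 row2 -> MISS (open row2); precharges=0
Acc 3: bank1 row4 -> MISS (open row4); precharges=0
Acc 4: bank0 row0 -> MISS (open row0); precharges=1
Acc 5: bank1 row4 -> HIT
Acc 6: bank1 row4 -> HIT
Acc 7: bank2 row1 -> MISS (open row1); precharges=2
Acc 8: bank2 row3 -> MISS (open row3); precharges=3
Acc 9: bank1 row3 -> MISS (open row3); precharges=4
Acc 10: bank1 row0 -> MISS (open row0); precharges=5
Acc 11: bank2 row3 -> HIT
Acc 12: bank0 row0 -> HIT
Acc 13: bank2 row3 -> HIT
Acc 14: bank0 row1 -> MISS (open row1); precharges=6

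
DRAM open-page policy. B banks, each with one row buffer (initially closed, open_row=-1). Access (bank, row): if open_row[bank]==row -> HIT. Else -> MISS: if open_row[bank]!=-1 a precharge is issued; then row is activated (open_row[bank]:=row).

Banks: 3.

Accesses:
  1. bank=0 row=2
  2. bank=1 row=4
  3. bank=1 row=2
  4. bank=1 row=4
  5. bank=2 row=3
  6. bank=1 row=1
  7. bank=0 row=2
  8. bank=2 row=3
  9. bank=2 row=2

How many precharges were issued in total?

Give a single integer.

Answer: 4

Derivation:
Acc 1: bank0 row2 -> MISS (open row2); precharges=0
Acc 2: bank1 row4 -> MISS (open row4); precharges=0
Acc 3: bank1 row2 -> MISS (open row2); precharges=1
Acc 4: bank1 row4 -> MISS (open row4); precharges=2
Acc 5: bank2 row3 -> MISS (open row3); precharges=2
Acc 6: bank1 row1 -> MISS (open row1); precharges=3
Acc 7: bank0 row2 -> HIT
Acc 8: bank2 row3 -> HIT
Acc 9: bank2 row2 -> MISS (open row2); precharges=4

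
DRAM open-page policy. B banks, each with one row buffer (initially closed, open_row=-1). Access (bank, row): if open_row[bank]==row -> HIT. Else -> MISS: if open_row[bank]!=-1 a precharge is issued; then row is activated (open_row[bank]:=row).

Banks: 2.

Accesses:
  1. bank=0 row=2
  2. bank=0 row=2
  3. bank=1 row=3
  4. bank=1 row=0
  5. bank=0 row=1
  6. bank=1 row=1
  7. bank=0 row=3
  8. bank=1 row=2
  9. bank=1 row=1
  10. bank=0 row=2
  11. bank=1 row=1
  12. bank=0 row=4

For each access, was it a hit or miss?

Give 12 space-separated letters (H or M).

Answer: M H M M M M M M M M H M

Derivation:
Acc 1: bank0 row2 -> MISS (open row2); precharges=0
Acc 2: bank0 row2 -> HIT
Acc 3: bank1 row3 -> MISS (open row3); precharges=0
Acc 4: bank1 row0 -> MISS (open row0); precharges=1
Acc 5: bank0 row1 -> MISS (open row1); precharges=2
Acc 6: bank1 row1 -> MISS (open row1); precharges=3
Acc 7: bank0 row3 -> MISS (open row3); precharges=4
Acc 8: bank1 row2 -> MISS (open row2); precharges=5
Acc 9: bank1 row1 -> MISS (open row1); precharges=6
Acc 10: bank0 row2 -> MISS (open row2); precharges=7
Acc 11: bank1 row1 -> HIT
Acc 12: bank0 row4 -> MISS (open row4); precharges=8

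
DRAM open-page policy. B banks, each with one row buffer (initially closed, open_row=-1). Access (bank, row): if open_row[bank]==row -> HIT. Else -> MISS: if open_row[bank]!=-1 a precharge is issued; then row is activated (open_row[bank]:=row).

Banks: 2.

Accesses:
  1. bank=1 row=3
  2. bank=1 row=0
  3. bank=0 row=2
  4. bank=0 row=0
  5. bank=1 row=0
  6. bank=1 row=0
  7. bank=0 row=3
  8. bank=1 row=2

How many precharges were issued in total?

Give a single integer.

Answer: 4

Derivation:
Acc 1: bank1 row3 -> MISS (open row3); precharges=0
Acc 2: bank1 row0 -> MISS (open row0); precharges=1
Acc 3: bank0 row2 -> MISS (open row2); precharges=1
Acc 4: bank0 row0 -> MISS (open row0); precharges=2
Acc 5: bank1 row0 -> HIT
Acc 6: bank1 row0 -> HIT
Acc 7: bank0 row3 -> MISS (open row3); precharges=3
Acc 8: bank1 row2 -> MISS (open row2); precharges=4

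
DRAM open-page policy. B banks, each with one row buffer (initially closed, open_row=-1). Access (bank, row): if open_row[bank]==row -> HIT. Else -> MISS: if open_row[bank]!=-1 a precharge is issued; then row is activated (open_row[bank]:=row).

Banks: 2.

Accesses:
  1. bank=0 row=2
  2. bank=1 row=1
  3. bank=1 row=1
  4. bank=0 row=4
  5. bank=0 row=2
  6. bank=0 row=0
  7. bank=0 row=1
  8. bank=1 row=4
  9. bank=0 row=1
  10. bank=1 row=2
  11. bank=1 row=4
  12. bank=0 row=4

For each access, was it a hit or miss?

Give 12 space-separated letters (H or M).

Answer: M M H M M M M M H M M M

Derivation:
Acc 1: bank0 row2 -> MISS (open row2); precharges=0
Acc 2: bank1 row1 -> MISS (open row1); precharges=0
Acc 3: bank1 row1 -> HIT
Acc 4: bank0 row4 -> MISS (open row4); precharges=1
Acc 5: bank0 row2 -> MISS (open row2); precharges=2
Acc 6: bank0 row0 -> MISS (open row0); precharges=3
Acc 7: bank0 row1 -> MISS (open row1); precharges=4
Acc 8: bank1 row4 -> MISS (open row4); precharges=5
Acc 9: bank0 row1 -> HIT
Acc 10: bank1 row2 -> MISS (open row2); precharges=6
Acc 11: bank1 row4 -> MISS (open row4); precharges=7
Acc 12: bank0 row4 -> MISS (open row4); precharges=8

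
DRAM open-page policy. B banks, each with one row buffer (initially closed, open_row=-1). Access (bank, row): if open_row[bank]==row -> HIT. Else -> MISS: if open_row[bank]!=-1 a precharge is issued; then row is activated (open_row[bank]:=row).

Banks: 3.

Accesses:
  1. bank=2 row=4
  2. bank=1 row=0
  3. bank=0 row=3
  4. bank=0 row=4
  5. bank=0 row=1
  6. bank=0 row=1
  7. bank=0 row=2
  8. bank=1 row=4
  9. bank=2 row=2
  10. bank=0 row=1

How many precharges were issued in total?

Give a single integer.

Acc 1: bank2 row4 -> MISS (open row4); precharges=0
Acc 2: bank1 row0 -> MISS (open row0); precharges=0
Acc 3: bank0 row3 -> MISS (open row3); precharges=0
Acc 4: bank0 row4 -> MISS (open row4); precharges=1
Acc 5: bank0 row1 -> MISS (open row1); precharges=2
Acc 6: bank0 row1 -> HIT
Acc 7: bank0 row2 -> MISS (open row2); precharges=3
Acc 8: bank1 row4 -> MISS (open row4); precharges=4
Acc 9: bank2 row2 -> MISS (open row2); precharges=5
Acc 10: bank0 row1 -> MISS (open row1); precharges=6

Answer: 6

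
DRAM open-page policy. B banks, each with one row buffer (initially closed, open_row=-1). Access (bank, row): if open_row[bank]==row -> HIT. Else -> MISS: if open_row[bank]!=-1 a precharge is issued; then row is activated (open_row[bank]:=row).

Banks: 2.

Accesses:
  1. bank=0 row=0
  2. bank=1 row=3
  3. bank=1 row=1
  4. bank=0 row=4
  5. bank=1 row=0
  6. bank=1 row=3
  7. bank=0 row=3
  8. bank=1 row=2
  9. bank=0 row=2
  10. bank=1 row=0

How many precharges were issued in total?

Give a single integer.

Acc 1: bank0 row0 -> MISS (open row0); precharges=0
Acc 2: bank1 row3 -> MISS (open row3); precharges=0
Acc 3: bank1 row1 -> MISS (open row1); precharges=1
Acc 4: bank0 row4 -> MISS (open row4); precharges=2
Acc 5: bank1 row0 -> MISS (open row0); precharges=3
Acc 6: bank1 row3 -> MISS (open row3); precharges=4
Acc 7: bank0 row3 -> MISS (open row3); precharges=5
Acc 8: bank1 row2 -> MISS (open row2); precharges=6
Acc 9: bank0 row2 -> MISS (open row2); precharges=7
Acc 10: bank1 row0 -> MISS (open row0); precharges=8

Answer: 8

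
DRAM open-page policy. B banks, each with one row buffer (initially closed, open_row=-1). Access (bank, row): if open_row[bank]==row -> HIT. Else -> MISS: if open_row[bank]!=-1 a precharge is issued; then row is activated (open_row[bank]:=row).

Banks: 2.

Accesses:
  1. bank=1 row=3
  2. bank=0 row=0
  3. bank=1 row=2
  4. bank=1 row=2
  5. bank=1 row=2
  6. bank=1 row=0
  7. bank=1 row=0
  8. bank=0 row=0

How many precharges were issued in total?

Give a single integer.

Acc 1: bank1 row3 -> MISS (open row3); precharges=0
Acc 2: bank0 row0 -> MISS (open row0); precharges=0
Acc 3: bank1 row2 -> MISS (open row2); precharges=1
Acc 4: bank1 row2 -> HIT
Acc 5: bank1 row2 -> HIT
Acc 6: bank1 row0 -> MISS (open row0); precharges=2
Acc 7: bank1 row0 -> HIT
Acc 8: bank0 row0 -> HIT

Answer: 2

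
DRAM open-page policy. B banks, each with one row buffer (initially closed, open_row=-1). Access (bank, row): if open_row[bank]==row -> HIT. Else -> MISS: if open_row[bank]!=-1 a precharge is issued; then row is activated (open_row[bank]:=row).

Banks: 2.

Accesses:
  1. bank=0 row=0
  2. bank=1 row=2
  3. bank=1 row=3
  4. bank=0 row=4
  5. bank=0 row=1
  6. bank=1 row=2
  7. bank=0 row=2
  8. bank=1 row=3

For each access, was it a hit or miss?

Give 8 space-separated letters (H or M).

Answer: M M M M M M M M

Derivation:
Acc 1: bank0 row0 -> MISS (open row0); precharges=0
Acc 2: bank1 row2 -> MISS (open row2); precharges=0
Acc 3: bank1 row3 -> MISS (open row3); precharges=1
Acc 4: bank0 row4 -> MISS (open row4); precharges=2
Acc 5: bank0 row1 -> MISS (open row1); precharges=3
Acc 6: bank1 row2 -> MISS (open row2); precharges=4
Acc 7: bank0 row2 -> MISS (open row2); precharges=5
Acc 8: bank1 row3 -> MISS (open row3); precharges=6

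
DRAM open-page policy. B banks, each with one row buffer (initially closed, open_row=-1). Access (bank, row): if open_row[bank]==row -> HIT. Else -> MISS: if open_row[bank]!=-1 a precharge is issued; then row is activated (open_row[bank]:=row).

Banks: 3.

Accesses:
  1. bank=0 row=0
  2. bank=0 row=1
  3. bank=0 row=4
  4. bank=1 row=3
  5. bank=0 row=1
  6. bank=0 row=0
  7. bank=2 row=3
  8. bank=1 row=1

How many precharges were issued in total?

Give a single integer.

Answer: 5

Derivation:
Acc 1: bank0 row0 -> MISS (open row0); precharges=0
Acc 2: bank0 row1 -> MISS (open row1); precharges=1
Acc 3: bank0 row4 -> MISS (open row4); precharges=2
Acc 4: bank1 row3 -> MISS (open row3); precharges=2
Acc 5: bank0 row1 -> MISS (open row1); precharges=3
Acc 6: bank0 row0 -> MISS (open row0); precharges=4
Acc 7: bank2 row3 -> MISS (open row3); precharges=4
Acc 8: bank1 row1 -> MISS (open row1); precharges=5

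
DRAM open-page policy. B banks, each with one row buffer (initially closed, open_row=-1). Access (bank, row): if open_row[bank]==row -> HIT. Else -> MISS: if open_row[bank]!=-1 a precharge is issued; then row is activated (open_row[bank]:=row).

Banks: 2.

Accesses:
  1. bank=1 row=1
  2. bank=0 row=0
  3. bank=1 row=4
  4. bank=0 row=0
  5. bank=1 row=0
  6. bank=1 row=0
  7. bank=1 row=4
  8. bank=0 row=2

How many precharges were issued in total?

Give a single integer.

Acc 1: bank1 row1 -> MISS (open row1); precharges=0
Acc 2: bank0 row0 -> MISS (open row0); precharges=0
Acc 3: bank1 row4 -> MISS (open row4); precharges=1
Acc 4: bank0 row0 -> HIT
Acc 5: bank1 row0 -> MISS (open row0); precharges=2
Acc 6: bank1 row0 -> HIT
Acc 7: bank1 row4 -> MISS (open row4); precharges=3
Acc 8: bank0 row2 -> MISS (open row2); precharges=4

Answer: 4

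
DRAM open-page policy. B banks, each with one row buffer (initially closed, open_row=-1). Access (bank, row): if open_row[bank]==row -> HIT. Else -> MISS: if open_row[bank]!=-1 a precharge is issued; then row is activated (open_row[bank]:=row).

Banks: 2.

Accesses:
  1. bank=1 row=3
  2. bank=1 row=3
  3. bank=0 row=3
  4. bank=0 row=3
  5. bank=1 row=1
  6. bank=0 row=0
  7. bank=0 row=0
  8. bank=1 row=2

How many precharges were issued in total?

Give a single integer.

Answer: 3

Derivation:
Acc 1: bank1 row3 -> MISS (open row3); precharges=0
Acc 2: bank1 row3 -> HIT
Acc 3: bank0 row3 -> MISS (open row3); precharges=0
Acc 4: bank0 row3 -> HIT
Acc 5: bank1 row1 -> MISS (open row1); precharges=1
Acc 6: bank0 row0 -> MISS (open row0); precharges=2
Acc 7: bank0 row0 -> HIT
Acc 8: bank1 row2 -> MISS (open row2); precharges=3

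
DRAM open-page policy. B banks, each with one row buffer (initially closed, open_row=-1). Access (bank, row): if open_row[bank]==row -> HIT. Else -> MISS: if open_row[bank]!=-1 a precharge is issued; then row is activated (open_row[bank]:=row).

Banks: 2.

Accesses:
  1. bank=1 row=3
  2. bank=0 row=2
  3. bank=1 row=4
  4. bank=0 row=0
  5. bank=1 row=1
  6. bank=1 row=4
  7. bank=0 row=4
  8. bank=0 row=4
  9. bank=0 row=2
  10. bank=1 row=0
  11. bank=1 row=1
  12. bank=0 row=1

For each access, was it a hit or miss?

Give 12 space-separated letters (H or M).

Acc 1: bank1 row3 -> MISS (open row3); precharges=0
Acc 2: bank0 row2 -> MISS (open row2); precharges=0
Acc 3: bank1 row4 -> MISS (open row4); precharges=1
Acc 4: bank0 row0 -> MISS (open row0); precharges=2
Acc 5: bank1 row1 -> MISS (open row1); precharges=3
Acc 6: bank1 row4 -> MISS (open row4); precharges=4
Acc 7: bank0 row4 -> MISS (open row4); precharges=5
Acc 8: bank0 row4 -> HIT
Acc 9: bank0 row2 -> MISS (open row2); precharges=6
Acc 10: bank1 row0 -> MISS (open row0); precharges=7
Acc 11: bank1 row1 -> MISS (open row1); precharges=8
Acc 12: bank0 row1 -> MISS (open row1); precharges=9

Answer: M M M M M M M H M M M M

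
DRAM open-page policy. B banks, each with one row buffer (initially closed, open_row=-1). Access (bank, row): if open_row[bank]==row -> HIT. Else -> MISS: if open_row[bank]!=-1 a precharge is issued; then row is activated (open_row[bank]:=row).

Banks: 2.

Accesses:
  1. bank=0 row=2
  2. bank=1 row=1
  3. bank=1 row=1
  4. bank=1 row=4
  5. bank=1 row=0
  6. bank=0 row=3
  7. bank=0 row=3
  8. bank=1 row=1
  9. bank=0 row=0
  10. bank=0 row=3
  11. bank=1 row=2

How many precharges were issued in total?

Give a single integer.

Answer: 7

Derivation:
Acc 1: bank0 row2 -> MISS (open row2); precharges=0
Acc 2: bank1 row1 -> MISS (open row1); precharges=0
Acc 3: bank1 row1 -> HIT
Acc 4: bank1 row4 -> MISS (open row4); precharges=1
Acc 5: bank1 row0 -> MISS (open row0); precharges=2
Acc 6: bank0 row3 -> MISS (open row3); precharges=3
Acc 7: bank0 row3 -> HIT
Acc 8: bank1 row1 -> MISS (open row1); precharges=4
Acc 9: bank0 row0 -> MISS (open row0); precharges=5
Acc 10: bank0 row3 -> MISS (open row3); precharges=6
Acc 11: bank1 row2 -> MISS (open row2); precharges=7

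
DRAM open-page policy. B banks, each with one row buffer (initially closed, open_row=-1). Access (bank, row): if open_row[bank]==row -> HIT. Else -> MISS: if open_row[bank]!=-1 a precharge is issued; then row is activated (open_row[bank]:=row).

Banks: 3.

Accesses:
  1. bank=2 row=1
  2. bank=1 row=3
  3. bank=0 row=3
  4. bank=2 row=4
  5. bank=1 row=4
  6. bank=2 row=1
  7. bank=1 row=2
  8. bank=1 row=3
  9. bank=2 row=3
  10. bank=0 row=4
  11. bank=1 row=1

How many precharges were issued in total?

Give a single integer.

Answer: 8

Derivation:
Acc 1: bank2 row1 -> MISS (open row1); precharges=0
Acc 2: bank1 row3 -> MISS (open row3); precharges=0
Acc 3: bank0 row3 -> MISS (open row3); precharges=0
Acc 4: bank2 row4 -> MISS (open row4); precharges=1
Acc 5: bank1 row4 -> MISS (open row4); precharges=2
Acc 6: bank2 row1 -> MISS (open row1); precharges=3
Acc 7: bank1 row2 -> MISS (open row2); precharges=4
Acc 8: bank1 row3 -> MISS (open row3); precharges=5
Acc 9: bank2 row3 -> MISS (open row3); precharges=6
Acc 10: bank0 row4 -> MISS (open row4); precharges=7
Acc 11: bank1 row1 -> MISS (open row1); precharges=8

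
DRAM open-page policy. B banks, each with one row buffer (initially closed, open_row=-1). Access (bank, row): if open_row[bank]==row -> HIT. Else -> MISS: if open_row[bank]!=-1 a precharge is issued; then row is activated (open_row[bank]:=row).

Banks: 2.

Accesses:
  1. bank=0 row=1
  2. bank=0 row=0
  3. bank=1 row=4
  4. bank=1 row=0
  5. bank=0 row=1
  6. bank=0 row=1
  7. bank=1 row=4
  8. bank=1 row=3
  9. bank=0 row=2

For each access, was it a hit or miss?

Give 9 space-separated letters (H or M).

Acc 1: bank0 row1 -> MISS (open row1); precharges=0
Acc 2: bank0 row0 -> MISS (open row0); precharges=1
Acc 3: bank1 row4 -> MISS (open row4); precharges=1
Acc 4: bank1 row0 -> MISS (open row0); precharges=2
Acc 5: bank0 row1 -> MISS (open row1); precharges=3
Acc 6: bank0 row1 -> HIT
Acc 7: bank1 row4 -> MISS (open row4); precharges=4
Acc 8: bank1 row3 -> MISS (open row3); precharges=5
Acc 9: bank0 row2 -> MISS (open row2); precharges=6

Answer: M M M M M H M M M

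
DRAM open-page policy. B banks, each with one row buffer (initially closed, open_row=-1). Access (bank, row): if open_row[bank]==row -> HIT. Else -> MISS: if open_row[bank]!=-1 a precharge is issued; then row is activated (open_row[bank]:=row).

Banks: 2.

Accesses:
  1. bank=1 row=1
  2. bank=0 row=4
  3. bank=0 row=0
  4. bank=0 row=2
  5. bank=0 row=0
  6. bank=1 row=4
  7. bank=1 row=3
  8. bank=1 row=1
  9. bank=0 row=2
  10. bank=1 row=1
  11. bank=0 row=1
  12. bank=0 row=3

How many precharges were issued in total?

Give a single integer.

Acc 1: bank1 row1 -> MISS (open row1); precharges=0
Acc 2: bank0 row4 -> MISS (open row4); precharges=0
Acc 3: bank0 row0 -> MISS (open row0); precharges=1
Acc 4: bank0 row2 -> MISS (open row2); precharges=2
Acc 5: bank0 row0 -> MISS (open row0); precharges=3
Acc 6: bank1 row4 -> MISS (open row4); precharges=4
Acc 7: bank1 row3 -> MISS (open row3); precharges=5
Acc 8: bank1 row1 -> MISS (open row1); precharges=6
Acc 9: bank0 row2 -> MISS (open row2); precharges=7
Acc 10: bank1 row1 -> HIT
Acc 11: bank0 row1 -> MISS (open row1); precharges=8
Acc 12: bank0 row3 -> MISS (open row3); precharges=9

Answer: 9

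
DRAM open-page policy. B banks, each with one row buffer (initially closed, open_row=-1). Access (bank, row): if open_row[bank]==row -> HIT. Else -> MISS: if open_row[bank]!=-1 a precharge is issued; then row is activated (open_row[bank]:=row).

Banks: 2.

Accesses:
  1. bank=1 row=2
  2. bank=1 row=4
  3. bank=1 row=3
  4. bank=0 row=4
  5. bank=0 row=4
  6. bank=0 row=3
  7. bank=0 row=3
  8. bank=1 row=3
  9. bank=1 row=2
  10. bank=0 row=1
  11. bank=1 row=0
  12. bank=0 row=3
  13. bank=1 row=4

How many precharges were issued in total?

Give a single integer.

Acc 1: bank1 row2 -> MISS (open row2); precharges=0
Acc 2: bank1 row4 -> MISS (open row4); precharges=1
Acc 3: bank1 row3 -> MISS (open row3); precharges=2
Acc 4: bank0 row4 -> MISS (open row4); precharges=2
Acc 5: bank0 row4 -> HIT
Acc 6: bank0 row3 -> MISS (open row3); precharges=3
Acc 7: bank0 row3 -> HIT
Acc 8: bank1 row3 -> HIT
Acc 9: bank1 row2 -> MISS (open row2); precharges=4
Acc 10: bank0 row1 -> MISS (open row1); precharges=5
Acc 11: bank1 row0 -> MISS (open row0); precharges=6
Acc 12: bank0 row3 -> MISS (open row3); precharges=7
Acc 13: bank1 row4 -> MISS (open row4); precharges=8

Answer: 8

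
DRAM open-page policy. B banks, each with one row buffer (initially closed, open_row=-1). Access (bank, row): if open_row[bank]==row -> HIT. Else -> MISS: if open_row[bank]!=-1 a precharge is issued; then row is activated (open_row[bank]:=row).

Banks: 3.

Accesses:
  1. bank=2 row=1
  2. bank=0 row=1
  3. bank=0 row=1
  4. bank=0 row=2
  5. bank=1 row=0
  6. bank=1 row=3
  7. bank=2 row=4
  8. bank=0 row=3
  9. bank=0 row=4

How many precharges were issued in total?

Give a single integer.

Acc 1: bank2 row1 -> MISS (open row1); precharges=0
Acc 2: bank0 row1 -> MISS (open row1); precharges=0
Acc 3: bank0 row1 -> HIT
Acc 4: bank0 row2 -> MISS (open row2); precharges=1
Acc 5: bank1 row0 -> MISS (open row0); precharges=1
Acc 6: bank1 row3 -> MISS (open row3); precharges=2
Acc 7: bank2 row4 -> MISS (open row4); precharges=3
Acc 8: bank0 row3 -> MISS (open row3); precharges=4
Acc 9: bank0 row4 -> MISS (open row4); precharges=5

Answer: 5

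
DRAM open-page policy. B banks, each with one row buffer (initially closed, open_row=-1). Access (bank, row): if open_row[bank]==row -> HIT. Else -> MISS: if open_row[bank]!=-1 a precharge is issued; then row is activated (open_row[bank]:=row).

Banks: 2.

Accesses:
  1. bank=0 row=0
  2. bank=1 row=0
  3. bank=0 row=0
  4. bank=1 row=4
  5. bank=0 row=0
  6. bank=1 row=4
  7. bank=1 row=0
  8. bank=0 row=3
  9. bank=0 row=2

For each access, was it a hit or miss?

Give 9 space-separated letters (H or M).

Acc 1: bank0 row0 -> MISS (open row0); precharges=0
Acc 2: bank1 row0 -> MISS (open row0); precharges=0
Acc 3: bank0 row0 -> HIT
Acc 4: bank1 row4 -> MISS (open row4); precharges=1
Acc 5: bank0 row0 -> HIT
Acc 6: bank1 row4 -> HIT
Acc 7: bank1 row0 -> MISS (open row0); precharges=2
Acc 8: bank0 row3 -> MISS (open row3); precharges=3
Acc 9: bank0 row2 -> MISS (open row2); precharges=4

Answer: M M H M H H M M M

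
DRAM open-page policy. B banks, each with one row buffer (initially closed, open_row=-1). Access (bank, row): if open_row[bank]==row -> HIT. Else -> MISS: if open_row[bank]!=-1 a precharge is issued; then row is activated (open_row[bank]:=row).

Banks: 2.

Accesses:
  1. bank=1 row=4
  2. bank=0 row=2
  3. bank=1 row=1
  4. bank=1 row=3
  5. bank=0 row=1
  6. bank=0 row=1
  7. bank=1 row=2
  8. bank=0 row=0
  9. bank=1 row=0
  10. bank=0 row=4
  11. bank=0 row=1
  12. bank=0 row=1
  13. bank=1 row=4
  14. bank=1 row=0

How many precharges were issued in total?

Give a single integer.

Acc 1: bank1 row4 -> MISS (open row4); precharges=0
Acc 2: bank0 row2 -> MISS (open row2); precharges=0
Acc 3: bank1 row1 -> MISS (open row1); precharges=1
Acc 4: bank1 row3 -> MISS (open row3); precharges=2
Acc 5: bank0 row1 -> MISS (open row1); precharges=3
Acc 6: bank0 row1 -> HIT
Acc 7: bank1 row2 -> MISS (open row2); precharges=4
Acc 8: bank0 row0 -> MISS (open row0); precharges=5
Acc 9: bank1 row0 -> MISS (open row0); precharges=6
Acc 10: bank0 row4 -> MISS (open row4); precharges=7
Acc 11: bank0 row1 -> MISS (open row1); precharges=8
Acc 12: bank0 row1 -> HIT
Acc 13: bank1 row4 -> MISS (open row4); precharges=9
Acc 14: bank1 row0 -> MISS (open row0); precharges=10

Answer: 10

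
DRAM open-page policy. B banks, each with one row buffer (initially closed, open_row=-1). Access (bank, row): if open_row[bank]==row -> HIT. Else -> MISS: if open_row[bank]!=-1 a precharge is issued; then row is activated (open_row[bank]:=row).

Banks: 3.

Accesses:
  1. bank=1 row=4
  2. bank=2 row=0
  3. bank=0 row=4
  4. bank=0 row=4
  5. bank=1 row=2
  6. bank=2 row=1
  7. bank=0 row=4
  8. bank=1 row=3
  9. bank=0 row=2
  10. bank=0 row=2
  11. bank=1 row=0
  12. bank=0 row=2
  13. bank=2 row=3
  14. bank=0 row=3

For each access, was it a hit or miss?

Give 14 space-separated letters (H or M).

Acc 1: bank1 row4 -> MISS (open row4); precharges=0
Acc 2: bank2 row0 -> MISS (open row0); precharges=0
Acc 3: bank0 row4 -> MISS (open row4); precharges=0
Acc 4: bank0 row4 -> HIT
Acc 5: bank1 row2 -> MISS (open row2); precharges=1
Acc 6: bank2 row1 -> MISS (open row1); precharges=2
Acc 7: bank0 row4 -> HIT
Acc 8: bank1 row3 -> MISS (open row3); precharges=3
Acc 9: bank0 row2 -> MISS (open row2); precharges=4
Acc 10: bank0 row2 -> HIT
Acc 11: bank1 row0 -> MISS (open row0); precharges=5
Acc 12: bank0 row2 -> HIT
Acc 13: bank2 row3 -> MISS (open row3); precharges=6
Acc 14: bank0 row3 -> MISS (open row3); precharges=7

Answer: M M M H M M H M M H M H M M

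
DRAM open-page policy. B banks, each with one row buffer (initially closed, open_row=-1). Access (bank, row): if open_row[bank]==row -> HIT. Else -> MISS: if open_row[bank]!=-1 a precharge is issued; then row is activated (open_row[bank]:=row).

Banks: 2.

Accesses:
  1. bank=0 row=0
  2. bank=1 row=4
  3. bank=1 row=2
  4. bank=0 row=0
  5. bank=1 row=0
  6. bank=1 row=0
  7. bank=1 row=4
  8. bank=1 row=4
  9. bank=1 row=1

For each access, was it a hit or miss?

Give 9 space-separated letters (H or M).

Answer: M M M H M H M H M

Derivation:
Acc 1: bank0 row0 -> MISS (open row0); precharges=0
Acc 2: bank1 row4 -> MISS (open row4); precharges=0
Acc 3: bank1 row2 -> MISS (open row2); precharges=1
Acc 4: bank0 row0 -> HIT
Acc 5: bank1 row0 -> MISS (open row0); precharges=2
Acc 6: bank1 row0 -> HIT
Acc 7: bank1 row4 -> MISS (open row4); precharges=3
Acc 8: bank1 row4 -> HIT
Acc 9: bank1 row1 -> MISS (open row1); precharges=4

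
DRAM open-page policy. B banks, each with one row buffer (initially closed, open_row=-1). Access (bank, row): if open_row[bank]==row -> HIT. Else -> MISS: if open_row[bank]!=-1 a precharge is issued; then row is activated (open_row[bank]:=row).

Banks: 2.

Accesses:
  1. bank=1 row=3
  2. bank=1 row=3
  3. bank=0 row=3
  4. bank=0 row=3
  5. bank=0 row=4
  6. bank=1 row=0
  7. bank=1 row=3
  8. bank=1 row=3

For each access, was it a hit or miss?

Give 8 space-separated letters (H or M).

Acc 1: bank1 row3 -> MISS (open row3); precharges=0
Acc 2: bank1 row3 -> HIT
Acc 3: bank0 row3 -> MISS (open row3); precharges=0
Acc 4: bank0 row3 -> HIT
Acc 5: bank0 row4 -> MISS (open row4); precharges=1
Acc 6: bank1 row0 -> MISS (open row0); precharges=2
Acc 7: bank1 row3 -> MISS (open row3); precharges=3
Acc 8: bank1 row3 -> HIT

Answer: M H M H M M M H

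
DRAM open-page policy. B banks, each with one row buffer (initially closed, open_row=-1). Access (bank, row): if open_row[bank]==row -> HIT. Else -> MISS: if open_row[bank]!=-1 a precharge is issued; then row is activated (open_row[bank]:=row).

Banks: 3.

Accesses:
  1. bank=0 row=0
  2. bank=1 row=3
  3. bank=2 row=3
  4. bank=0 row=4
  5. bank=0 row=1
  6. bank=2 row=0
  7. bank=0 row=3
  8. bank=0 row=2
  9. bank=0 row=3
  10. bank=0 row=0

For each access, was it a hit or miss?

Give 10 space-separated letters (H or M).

Acc 1: bank0 row0 -> MISS (open row0); precharges=0
Acc 2: bank1 row3 -> MISS (open row3); precharges=0
Acc 3: bank2 row3 -> MISS (open row3); precharges=0
Acc 4: bank0 row4 -> MISS (open row4); precharges=1
Acc 5: bank0 row1 -> MISS (open row1); precharges=2
Acc 6: bank2 row0 -> MISS (open row0); precharges=3
Acc 7: bank0 row3 -> MISS (open row3); precharges=4
Acc 8: bank0 row2 -> MISS (open row2); precharges=5
Acc 9: bank0 row3 -> MISS (open row3); precharges=6
Acc 10: bank0 row0 -> MISS (open row0); precharges=7

Answer: M M M M M M M M M M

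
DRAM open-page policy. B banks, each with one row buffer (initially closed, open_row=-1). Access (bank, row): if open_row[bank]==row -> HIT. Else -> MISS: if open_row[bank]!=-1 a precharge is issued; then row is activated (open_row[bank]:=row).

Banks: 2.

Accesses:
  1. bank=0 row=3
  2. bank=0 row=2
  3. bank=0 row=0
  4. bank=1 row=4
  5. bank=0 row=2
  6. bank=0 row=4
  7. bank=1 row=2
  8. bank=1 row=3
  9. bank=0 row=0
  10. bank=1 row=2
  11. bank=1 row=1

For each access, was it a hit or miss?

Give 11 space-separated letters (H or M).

Answer: M M M M M M M M M M M

Derivation:
Acc 1: bank0 row3 -> MISS (open row3); precharges=0
Acc 2: bank0 row2 -> MISS (open row2); precharges=1
Acc 3: bank0 row0 -> MISS (open row0); precharges=2
Acc 4: bank1 row4 -> MISS (open row4); precharges=2
Acc 5: bank0 row2 -> MISS (open row2); precharges=3
Acc 6: bank0 row4 -> MISS (open row4); precharges=4
Acc 7: bank1 row2 -> MISS (open row2); precharges=5
Acc 8: bank1 row3 -> MISS (open row3); precharges=6
Acc 9: bank0 row0 -> MISS (open row0); precharges=7
Acc 10: bank1 row2 -> MISS (open row2); precharges=8
Acc 11: bank1 row1 -> MISS (open row1); precharges=9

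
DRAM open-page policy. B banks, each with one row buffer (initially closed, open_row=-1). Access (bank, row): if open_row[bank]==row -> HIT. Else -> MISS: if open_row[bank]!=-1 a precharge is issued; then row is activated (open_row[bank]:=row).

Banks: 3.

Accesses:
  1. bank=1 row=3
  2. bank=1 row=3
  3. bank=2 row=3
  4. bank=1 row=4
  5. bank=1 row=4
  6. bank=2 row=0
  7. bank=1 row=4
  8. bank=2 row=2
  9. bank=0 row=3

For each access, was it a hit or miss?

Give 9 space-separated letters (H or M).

Answer: M H M M H M H M M

Derivation:
Acc 1: bank1 row3 -> MISS (open row3); precharges=0
Acc 2: bank1 row3 -> HIT
Acc 3: bank2 row3 -> MISS (open row3); precharges=0
Acc 4: bank1 row4 -> MISS (open row4); precharges=1
Acc 5: bank1 row4 -> HIT
Acc 6: bank2 row0 -> MISS (open row0); precharges=2
Acc 7: bank1 row4 -> HIT
Acc 8: bank2 row2 -> MISS (open row2); precharges=3
Acc 9: bank0 row3 -> MISS (open row3); precharges=3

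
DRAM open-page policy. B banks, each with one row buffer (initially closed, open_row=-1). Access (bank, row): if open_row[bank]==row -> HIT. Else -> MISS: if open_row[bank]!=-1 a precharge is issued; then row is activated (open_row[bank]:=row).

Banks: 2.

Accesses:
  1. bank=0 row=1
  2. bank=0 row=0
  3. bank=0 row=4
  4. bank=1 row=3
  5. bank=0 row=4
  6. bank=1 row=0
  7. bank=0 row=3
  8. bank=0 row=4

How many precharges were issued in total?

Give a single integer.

Acc 1: bank0 row1 -> MISS (open row1); precharges=0
Acc 2: bank0 row0 -> MISS (open row0); precharges=1
Acc 3: bank0 row4 -> MISS (open row4); precharges=2
Acc 4: bank1 row3 -> MISS (open row3); precharges=2
Acc 5: bank0 row4 -> HIT
Acc 6: bank1 row0 -> MISS (open row0); precharges=3
Acc 7: bank0 row3 -> MISS (open row3); precharges=4
Acc 8: bank0 row4 -> MISS (open row4); precharges=5

Answer: 5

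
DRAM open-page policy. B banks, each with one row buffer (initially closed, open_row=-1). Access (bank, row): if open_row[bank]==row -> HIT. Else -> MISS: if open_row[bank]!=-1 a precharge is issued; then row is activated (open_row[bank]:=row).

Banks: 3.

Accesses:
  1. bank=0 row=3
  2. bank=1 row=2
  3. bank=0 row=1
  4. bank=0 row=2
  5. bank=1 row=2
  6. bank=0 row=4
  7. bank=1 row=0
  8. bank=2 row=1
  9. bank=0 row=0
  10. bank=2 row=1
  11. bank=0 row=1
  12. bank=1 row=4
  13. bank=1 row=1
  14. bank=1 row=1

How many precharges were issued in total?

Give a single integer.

Acc 1: bank0 row3 -> MISS (open row3); precharges=0
Acc 2: bank1 row2 -> MISS (open row2); precharges=0
Acc 3: bank0 row1 -> MISS (open row1); precharges=1
Acc 4: bank0 row2 -> MISS (open row2); precharges=2
Acc 5: bank1 row2 -> HIT
Acc 6: bank0 row4 -> MISS (open row4); precharges=3
Acc 7: bank1 row0 -> MISS (open row0); precharges=4
Acc 8: bank2 row1 -> MISS (open row1); precharges=4
Acc 9: bank0 row0 -> MISS (open row0); precharges=5
Acc 10: bank2 row1 -> HIT
Acc 11: bank0 row1 -> MISS (open row1); precharges=6
Acc 12: bank1 row4 -> MISS (open row4); precharges=7
Acc 13: bank1 row1 -> MISS (open row1); precharges=8
Acc 14: bank1 row1 -> HIT

Answer: 8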